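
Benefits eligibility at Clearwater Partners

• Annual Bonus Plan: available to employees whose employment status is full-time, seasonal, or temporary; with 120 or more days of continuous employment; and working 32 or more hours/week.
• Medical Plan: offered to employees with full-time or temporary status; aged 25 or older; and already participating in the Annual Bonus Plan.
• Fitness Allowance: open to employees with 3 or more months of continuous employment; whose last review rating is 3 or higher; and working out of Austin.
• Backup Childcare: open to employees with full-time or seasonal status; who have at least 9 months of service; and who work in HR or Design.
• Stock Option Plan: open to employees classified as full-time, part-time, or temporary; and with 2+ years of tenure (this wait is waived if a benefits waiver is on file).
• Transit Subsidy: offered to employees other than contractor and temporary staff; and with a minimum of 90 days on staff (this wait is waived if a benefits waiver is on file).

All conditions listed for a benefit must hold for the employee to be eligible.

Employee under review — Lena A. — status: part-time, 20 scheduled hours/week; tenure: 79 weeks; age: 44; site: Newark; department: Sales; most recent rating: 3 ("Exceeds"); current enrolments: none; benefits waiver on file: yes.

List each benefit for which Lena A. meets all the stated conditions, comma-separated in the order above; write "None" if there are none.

Annual Bonus Plan — status part-time ✗ (requires full-time, seasonal, or temporary) → not eligible.
Medical Plan — status part-time ✗ (requires full-time or temporary) → not eligible.
Fitness Allowance — service 79 weeks ≥ 3 months (≈90 days) ✓; rating 3 ≥ 3 ✓; site Newark ✗ (not Austin) → not eligible.
Backup Childcare — status part-time ✗ (requires full-time or seasonal) → not eligible.
Stock Option Plan — status part-time ✓; benefits waiver on file ✓ → eligible.
Transit Subsidy — status part-time ✓ (not excluded); benefits waiver on file ✓ → eligible.

Stock Option Plan, Transit Subsidy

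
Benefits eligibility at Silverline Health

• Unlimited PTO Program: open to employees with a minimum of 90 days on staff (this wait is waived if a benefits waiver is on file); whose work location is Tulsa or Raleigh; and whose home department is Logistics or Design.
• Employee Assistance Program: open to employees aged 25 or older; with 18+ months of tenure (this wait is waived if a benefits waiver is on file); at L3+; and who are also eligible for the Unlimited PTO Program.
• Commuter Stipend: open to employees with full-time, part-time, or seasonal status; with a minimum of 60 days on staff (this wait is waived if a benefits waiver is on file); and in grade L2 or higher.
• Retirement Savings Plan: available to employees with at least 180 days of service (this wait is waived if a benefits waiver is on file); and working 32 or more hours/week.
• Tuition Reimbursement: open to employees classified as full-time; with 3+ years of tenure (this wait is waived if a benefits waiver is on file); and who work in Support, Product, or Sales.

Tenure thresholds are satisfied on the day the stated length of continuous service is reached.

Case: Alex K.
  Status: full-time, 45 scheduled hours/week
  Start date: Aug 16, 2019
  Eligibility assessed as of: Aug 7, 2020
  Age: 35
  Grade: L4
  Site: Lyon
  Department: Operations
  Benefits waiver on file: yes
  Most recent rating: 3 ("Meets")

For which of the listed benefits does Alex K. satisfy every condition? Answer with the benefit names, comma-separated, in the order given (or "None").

Service from Aug 16, 2019 to Aug 7, 2020: 357 days.
Unlimited PTO Program — benefits waiver on file ✓; site Lyon ✗ (not Tulsa or Raleigh) → not eligible.
Employee Assistance Program — age 35 ≥ 25 ✓; benefits waiver on file ✓; grade L4 ≥ L3 ✓; not eligible for Unlimited PTO Program ✗ → not eligible.
Commuter Stipend — status full-time ✓; benefits waiver on file ✓; grade L4 ≥ L2 ✓ → eligible.
Retirement Savings Plan — benefits waiver on file ✓; 45 hrs/wk ≥ 32 ✓ → eligible.
Tuition Reimbursement — status full-time ✓; benefits waiver on file ✓; dept Operations ✗ → not eligible.

Commuter Stipend, Retirement Savings Plan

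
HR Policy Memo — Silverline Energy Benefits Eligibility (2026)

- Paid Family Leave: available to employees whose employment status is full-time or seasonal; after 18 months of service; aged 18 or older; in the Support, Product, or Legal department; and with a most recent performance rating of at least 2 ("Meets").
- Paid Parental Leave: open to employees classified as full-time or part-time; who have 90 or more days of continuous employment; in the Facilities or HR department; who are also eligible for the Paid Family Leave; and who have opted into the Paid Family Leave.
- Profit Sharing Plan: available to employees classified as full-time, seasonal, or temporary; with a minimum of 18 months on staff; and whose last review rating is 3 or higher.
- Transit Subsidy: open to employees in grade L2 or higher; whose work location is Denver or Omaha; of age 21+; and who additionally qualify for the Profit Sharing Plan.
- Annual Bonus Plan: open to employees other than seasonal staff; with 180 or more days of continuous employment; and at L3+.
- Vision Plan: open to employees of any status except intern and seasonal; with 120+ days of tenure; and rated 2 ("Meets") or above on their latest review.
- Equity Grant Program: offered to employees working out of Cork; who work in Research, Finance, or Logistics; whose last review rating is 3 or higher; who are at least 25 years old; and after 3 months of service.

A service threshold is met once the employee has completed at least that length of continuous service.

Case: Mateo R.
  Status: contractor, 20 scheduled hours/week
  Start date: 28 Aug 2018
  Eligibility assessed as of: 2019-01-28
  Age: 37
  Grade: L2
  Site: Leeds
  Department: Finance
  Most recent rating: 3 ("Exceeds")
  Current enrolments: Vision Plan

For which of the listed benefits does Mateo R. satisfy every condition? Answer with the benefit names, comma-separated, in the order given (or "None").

Vision Plan

Service from 28 Aug 2018 to 2019-01-28: 153 days.
Paid Family Leave — status contractor ✗ (requires full-time or seasonal) → not eligible.
Paid Parental Leave — status contractor ✗ (requires full-time or part-time) → not eligible.
Profit Sharing Plan — status contractor ✗ (requires full-time, seasonal, or temporary) → not eligible.
Transit Subsidy — grade L2 ≥ L2 ✓; site Leeds ✗ (not Denver or Omaha) → not eligible.
Annual Bonus Plan — status contractor ✓ (not excluded); service 153 days < 180 days ✗ → not eligible.
Vision Plan — status contractor ✓ (not excluded); service 153 days ≥ 120 days ✓; rating 3 ≥ 2 ✓ → eligible.
Equity Grant Program — site Leeds ✗ (not Cork) → not eligible.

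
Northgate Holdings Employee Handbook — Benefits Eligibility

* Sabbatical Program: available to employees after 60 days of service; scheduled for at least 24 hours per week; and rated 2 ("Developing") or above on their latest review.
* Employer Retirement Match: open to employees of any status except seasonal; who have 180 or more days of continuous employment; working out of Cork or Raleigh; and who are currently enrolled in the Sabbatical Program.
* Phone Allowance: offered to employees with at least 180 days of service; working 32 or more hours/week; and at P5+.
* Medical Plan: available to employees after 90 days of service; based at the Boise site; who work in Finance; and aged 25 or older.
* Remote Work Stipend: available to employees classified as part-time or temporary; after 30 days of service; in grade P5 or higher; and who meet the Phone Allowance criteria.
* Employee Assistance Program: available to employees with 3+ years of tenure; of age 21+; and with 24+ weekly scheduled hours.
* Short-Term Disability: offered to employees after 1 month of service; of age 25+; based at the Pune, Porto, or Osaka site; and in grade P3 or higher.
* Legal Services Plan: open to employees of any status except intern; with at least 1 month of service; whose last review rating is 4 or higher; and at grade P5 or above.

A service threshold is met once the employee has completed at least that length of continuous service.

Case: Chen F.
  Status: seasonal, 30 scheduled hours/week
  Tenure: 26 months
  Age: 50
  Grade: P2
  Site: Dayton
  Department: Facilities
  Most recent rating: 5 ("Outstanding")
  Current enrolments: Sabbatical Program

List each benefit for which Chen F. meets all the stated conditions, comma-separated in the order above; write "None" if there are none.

Sabbatical Program

Sabbatical Program — service 26 months ≥ 60 days ✓; 30 hrs/wk ≥ 24 ✓; rating 5 ≥ 2 ✓ → eligible.
Employer Retirement Match — status seasonal ✗ (excluded) → not eligible.
Phone Allowance — service 26 months ≥ 180 days ✓; 30 hrs/wk < 32 ✗ → not eligible.
Medical Plan — service 26 months ≥ 90 days ✓; site Dayton ✗ (not Boise) → not eligible.
Remote Work Stipend — status seasonal ✗ (requires part-time or temporary) → not eligible.
Employee Assistance Program — service 26 months < 3 years (≈1095 days) ✗ → not eligible.
Short-Term Disability — service 26 months ≥ 1 month ✓; age 50 ≥ 25 ✓; site Dayton ✗ (not Pune, Porto, or Osaka) → not eligible.
Legal Services Plan — status seasonal ✓ (not excluded); service 26 months ≥ 1 month ✓; rating 5 ≥ 4 ✓; grade P2 < P5 ✗ → not eligible.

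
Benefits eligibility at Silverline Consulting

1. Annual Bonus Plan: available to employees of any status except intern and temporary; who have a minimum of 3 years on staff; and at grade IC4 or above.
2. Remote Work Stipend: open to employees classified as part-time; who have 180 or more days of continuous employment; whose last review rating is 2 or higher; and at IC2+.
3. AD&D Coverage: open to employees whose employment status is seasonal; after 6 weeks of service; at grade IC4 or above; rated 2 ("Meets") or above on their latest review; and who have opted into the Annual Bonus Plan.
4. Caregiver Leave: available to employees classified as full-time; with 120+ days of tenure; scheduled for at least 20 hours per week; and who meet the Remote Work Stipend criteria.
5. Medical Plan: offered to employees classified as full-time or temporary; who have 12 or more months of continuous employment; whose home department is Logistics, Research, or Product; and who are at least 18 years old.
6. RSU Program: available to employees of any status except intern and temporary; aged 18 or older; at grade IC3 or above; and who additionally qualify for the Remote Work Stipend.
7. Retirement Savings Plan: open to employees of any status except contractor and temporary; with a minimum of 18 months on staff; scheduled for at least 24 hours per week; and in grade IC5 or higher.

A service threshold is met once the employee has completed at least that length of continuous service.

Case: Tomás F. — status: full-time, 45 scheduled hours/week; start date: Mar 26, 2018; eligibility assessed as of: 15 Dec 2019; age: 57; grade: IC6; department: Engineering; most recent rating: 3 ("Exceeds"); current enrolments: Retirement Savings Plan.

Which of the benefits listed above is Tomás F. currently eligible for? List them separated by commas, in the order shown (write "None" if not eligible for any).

Service from Mar 26, 2018 to 15 Dec 2019: 629 days.
Annual Bonus Plan — status full-time ✓ (not excluded); service 629 days < 3 years (≈1095 days) ✗ → not eligible.
Remote Work Stipend — status full-time ✗ (requires part-time) → not eligible.
AD&D Coverage — status full-time ✗ (requires seasonal) → not eligible.
Caregiver Leave — status full-time ✓; service 629 days ≥ 120 days ✓; 45 hrs/wk ≥ 20 ✓; not eligible for Remote Work Stipend ✗ → not eligible.
Medical Plan — status full-time ✓; service 629 days ≥ 12 months (≈360 days) ✓; dept Engineering ✗ → not eligible.
RSU Program — status full-time ✓ (not excluded); age 57 ≥ 18 ✓; grade IC6 ≥ IC3 ✓; not eligible for Remote Work Stipend ✗ → not eligible.
Retirement Savings Plan — status full-time ✓ (not excluded); service 629 days ≥ 18 months (≈540 days) ✓; 45 hrs/wk ≥ 24 ✓; grade IC6 ≥ IC5 ✓ → eligible.

Retirement Savings Plan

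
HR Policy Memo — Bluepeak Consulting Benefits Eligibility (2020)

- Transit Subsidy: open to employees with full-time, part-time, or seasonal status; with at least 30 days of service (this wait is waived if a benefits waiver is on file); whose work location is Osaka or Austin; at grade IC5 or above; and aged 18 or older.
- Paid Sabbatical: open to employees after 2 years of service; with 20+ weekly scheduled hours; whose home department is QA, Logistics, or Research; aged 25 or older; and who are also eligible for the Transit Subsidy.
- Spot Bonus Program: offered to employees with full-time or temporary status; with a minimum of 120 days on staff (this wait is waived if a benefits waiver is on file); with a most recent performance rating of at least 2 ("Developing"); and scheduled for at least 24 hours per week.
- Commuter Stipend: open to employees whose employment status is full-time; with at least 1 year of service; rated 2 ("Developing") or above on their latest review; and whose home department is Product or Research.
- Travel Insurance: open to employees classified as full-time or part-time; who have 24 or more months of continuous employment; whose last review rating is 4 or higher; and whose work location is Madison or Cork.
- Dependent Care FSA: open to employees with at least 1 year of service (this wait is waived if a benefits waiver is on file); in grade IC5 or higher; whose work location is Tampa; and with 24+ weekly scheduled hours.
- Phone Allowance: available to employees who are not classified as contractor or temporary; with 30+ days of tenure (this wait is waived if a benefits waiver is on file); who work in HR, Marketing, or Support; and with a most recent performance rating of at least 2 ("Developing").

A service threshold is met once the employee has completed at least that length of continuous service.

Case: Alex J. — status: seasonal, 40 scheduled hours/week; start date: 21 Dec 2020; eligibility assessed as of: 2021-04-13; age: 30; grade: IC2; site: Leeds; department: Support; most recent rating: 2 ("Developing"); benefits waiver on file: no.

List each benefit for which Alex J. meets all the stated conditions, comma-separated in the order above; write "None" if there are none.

Service from 21 Dec 2020 to 2021-04-13: 113 days.
Transit Subsidy — status seasonal ✓; no waiver, service 113 days ≥ 30 days ✓; site Leeds ✗ (not Osaka or Austin) → not eligible.
Paid Sabbatical — service 113 days < 2 years (≈730 days) ✗ → not eligible.
Spot Bonus Program — status seasonal ✗ (requires full-time or temporary) → not eligible.
Commuter Stipend — status seasonal ✗ (requires full-time) → not eligible.
Travel Insurance — status seasonal ✗ (requires full-time or part-time) → not eligible.
Dependent Care FSA — no waiver, service 113 days < 1 year (≈365 days) ✗ → not eligible.
Phone Allowance — status seasonal ✓ (not excluded); no waiver, service 113 days ≥ 30 days ✓; dept Support ✓; rating 2 ≥ 2 ✓ → eligible.

Phone Allowance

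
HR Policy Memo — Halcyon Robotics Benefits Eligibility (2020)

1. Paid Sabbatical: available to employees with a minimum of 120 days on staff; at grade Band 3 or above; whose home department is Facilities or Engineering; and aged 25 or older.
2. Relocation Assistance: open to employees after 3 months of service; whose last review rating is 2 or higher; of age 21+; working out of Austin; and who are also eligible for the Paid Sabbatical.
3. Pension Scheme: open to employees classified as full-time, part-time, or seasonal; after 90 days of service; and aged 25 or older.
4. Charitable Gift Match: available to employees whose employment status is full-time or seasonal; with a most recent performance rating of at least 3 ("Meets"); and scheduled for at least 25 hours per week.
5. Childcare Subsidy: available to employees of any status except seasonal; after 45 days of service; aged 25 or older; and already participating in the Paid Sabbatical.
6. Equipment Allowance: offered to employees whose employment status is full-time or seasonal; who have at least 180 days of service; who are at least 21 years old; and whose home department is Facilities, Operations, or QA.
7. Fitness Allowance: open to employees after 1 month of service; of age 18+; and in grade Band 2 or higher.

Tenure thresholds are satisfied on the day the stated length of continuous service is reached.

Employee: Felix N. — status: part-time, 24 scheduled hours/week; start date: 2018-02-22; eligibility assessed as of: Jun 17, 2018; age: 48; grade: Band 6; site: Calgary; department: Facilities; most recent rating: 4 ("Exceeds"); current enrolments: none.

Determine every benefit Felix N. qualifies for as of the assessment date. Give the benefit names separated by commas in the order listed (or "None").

Pension Scheme, Fitness Allowance

Service from 2018-02-22 to Jun 17, 2018: 115 days.
Paid Sabbatical — service 115 days < 120 days ✗ → not eligible.
Relocation Assistance — service 115 days ≥ 3 months (≈90 days) ✓; rating 4 ≥ 2 ✓; age 48 ≥ 21 ✓; site Calgary ✗ (not Austin) → not eligible.
Pension Scheme — status part-time ✓; service 115 days ≥ 90 days ✓; age 48 ≥ 25 ✓ → eligible.
Charitable Gift Match — status part-time ✗ (requires full-time or seasonal) → not eligible.
Childcare Subsidy — status part-time ✓ (not excluded); service 115 days ≥ 45 days ✓; age 48 ≥ 25 ✓; not enrolled in Paid Sabbatical ✗ → not eligible.
Equipment Allowance — status part-time ✗ (requires full-time or seasonal) → not eligible.
Fitness Allowance — service 115 days ≥ 1 month (≈30 days) ✓; age 48 ≥ 18 ✓; grade Band 6 ≥ Band 2 ✓ → eligible.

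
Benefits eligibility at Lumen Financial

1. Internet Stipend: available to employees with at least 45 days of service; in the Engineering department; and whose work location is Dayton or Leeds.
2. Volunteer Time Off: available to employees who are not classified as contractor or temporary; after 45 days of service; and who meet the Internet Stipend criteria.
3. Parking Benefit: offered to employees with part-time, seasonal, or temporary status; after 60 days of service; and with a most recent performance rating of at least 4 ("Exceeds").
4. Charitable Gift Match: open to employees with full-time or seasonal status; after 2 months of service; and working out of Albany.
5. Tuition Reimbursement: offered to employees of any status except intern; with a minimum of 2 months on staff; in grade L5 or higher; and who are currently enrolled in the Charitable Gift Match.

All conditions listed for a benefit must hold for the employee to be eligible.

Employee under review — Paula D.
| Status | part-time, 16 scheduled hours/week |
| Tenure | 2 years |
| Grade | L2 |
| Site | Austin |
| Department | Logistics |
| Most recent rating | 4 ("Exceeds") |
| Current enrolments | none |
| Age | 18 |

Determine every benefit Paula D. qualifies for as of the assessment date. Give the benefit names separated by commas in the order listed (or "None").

Parking Benefit

Internet Stipend — service 2 years ≥ 45 days ✓; dept Logistics ✗ → not eligible.
Volunteer Time Off — status part-time ✓ (not excluded); service 2 years ≥ 45 days ✓; not eligible for Internet Stipend ✗ → not eligible.
Parking Benefit — status part-time ✓; service 2 years ≥ 60 days ✓; rating 4 ≥ 4 ✓ → eligible.
Charitable Gift Match — status part-time ✗ (requires full-time or seasonal) → not eligible.
Tuition Reimbursement — status part-time ✓ (not excluded); service 2 years ≥ 2 months (≈60 days) ✓; grade L2 < L5 ✗ → not eligible.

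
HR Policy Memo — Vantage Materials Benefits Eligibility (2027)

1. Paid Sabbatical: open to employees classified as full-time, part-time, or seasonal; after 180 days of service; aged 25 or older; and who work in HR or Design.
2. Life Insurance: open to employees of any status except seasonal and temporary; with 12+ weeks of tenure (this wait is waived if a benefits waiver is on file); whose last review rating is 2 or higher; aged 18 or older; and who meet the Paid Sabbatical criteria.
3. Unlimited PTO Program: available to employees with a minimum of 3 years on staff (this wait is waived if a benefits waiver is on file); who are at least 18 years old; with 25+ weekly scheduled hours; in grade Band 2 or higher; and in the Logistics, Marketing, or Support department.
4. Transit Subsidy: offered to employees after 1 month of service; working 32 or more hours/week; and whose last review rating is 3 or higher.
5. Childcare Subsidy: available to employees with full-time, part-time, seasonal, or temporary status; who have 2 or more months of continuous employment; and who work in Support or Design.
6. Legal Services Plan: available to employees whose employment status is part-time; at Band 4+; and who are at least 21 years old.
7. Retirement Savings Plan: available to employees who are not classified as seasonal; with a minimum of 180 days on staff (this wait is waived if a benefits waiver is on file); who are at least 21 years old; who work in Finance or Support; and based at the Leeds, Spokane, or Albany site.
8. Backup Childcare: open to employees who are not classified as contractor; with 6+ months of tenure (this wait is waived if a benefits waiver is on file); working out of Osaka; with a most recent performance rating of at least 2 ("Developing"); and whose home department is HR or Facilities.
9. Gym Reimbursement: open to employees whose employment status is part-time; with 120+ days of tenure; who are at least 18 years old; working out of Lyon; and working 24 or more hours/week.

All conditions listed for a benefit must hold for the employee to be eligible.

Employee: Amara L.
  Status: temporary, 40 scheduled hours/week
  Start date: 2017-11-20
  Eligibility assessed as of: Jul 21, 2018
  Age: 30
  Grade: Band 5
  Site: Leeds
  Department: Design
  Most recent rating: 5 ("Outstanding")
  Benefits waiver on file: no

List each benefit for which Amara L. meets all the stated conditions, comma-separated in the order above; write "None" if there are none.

Transit Subsidy, Childcare Subsidy

Service from 2017-11-20 to Jul 21, 2018: 243 days.
Paid Sabbatical — status temporary ✗ (requires full-time, part-time, or seasonal) → not eligible.
Life Insurance — status temporary ✗ (excluded) → not eligible.
Unlimited PTO Program — no waiver, service 243 days < 3 years (≈1095 days) ✗ → not eligible.
Transit Subsidy — service 243 days ≥ 1 month (≈30 days) ✓; 40 hrs/wk ≥ 32 ✓; rating 5 ≥ 3 ✓ → eligible.
Childcare Subsidy — status temporary ✓; service 243 days ≥ 2 months (≈60 days) ✓; dept Design ✓ → eligible.
Legal Services Plan — status temporary ✗ (requires part-time) → not eligible.
Retirement Savings Plan — status temporary ✓ (not excluded); no waiver, service 243 days ≥ 180 days ✓; age 30 ≥ 21 ✓; dept Design ✗ → not eligible.
Backup Childcare — status temporary ✓ (not excluded); no waiver, service 243 days ≥ 6 months (≈180 days) ✓; site Leeds ✗ (not Osaka) → not eligible.
Gym Reimbursement — status temporary ✗ (requires part-time) → not eligible.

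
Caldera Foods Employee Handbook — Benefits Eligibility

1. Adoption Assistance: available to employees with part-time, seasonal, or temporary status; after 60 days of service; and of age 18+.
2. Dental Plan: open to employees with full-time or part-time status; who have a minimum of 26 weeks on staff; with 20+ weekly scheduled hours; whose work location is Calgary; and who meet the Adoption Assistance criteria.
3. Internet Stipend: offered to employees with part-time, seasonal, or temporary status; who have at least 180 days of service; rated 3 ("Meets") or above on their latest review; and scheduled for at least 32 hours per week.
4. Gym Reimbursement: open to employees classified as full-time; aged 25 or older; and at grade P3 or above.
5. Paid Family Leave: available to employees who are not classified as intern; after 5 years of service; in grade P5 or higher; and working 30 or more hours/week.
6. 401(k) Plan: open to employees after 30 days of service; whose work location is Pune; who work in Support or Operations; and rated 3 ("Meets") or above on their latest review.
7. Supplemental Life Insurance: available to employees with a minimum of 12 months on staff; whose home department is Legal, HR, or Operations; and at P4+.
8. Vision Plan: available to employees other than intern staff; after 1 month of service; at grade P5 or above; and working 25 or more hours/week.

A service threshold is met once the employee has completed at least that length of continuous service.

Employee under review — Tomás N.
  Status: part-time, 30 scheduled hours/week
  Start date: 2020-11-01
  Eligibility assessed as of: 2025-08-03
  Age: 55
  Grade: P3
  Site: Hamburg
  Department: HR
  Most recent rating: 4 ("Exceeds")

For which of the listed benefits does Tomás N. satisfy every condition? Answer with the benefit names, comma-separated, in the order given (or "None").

Adoption Assistance

Service from 2020-11-01 to 2025-08-03: 1736 days.
Adoption Assistance — status part-time ✓; service 1736 days ≥ 60 days ✓; age 55 ≥ 18 ✓ → eligible.
Dental Plan — status part-time ✓; service 1736 days ≥ 26 weeks (≈182 days) ✓; 30 hrs/wk ≥ 20 ✓; site Hamburg ✗ (not Calgary) → not eligible.
Internet Stipend — status part-time ✓; service 1736 days ≥ 180 days ✓; rating 4 ≥ 3 ✓; 30 hrs/wk < 32 ✗ → not eligible.
Gym Reimbursement — status part-time ✗ (requires full-time) → not eligible.
Paid Family Leave — status part-time ✓ (not excluded); service 1736 days < 5 years (≈1825 days) ✗ → not eligible.
401(k) Plan — service 1736 days ≥ 30 days ✓; site Hamburg ✗ (not Pune) → not eligible.
Supplemental Life Insurance — service 1736 days ≥ 12 months (≈360 days) ✓; dept HR ✓; grade P3 < P4 ✗ → not eligible.
Vision Plan — status part-time ✓ (not excluded); service 1736 days ≥ 1 month (≈30 days) ✓; grade P3 < P5 ✗ → not eligible.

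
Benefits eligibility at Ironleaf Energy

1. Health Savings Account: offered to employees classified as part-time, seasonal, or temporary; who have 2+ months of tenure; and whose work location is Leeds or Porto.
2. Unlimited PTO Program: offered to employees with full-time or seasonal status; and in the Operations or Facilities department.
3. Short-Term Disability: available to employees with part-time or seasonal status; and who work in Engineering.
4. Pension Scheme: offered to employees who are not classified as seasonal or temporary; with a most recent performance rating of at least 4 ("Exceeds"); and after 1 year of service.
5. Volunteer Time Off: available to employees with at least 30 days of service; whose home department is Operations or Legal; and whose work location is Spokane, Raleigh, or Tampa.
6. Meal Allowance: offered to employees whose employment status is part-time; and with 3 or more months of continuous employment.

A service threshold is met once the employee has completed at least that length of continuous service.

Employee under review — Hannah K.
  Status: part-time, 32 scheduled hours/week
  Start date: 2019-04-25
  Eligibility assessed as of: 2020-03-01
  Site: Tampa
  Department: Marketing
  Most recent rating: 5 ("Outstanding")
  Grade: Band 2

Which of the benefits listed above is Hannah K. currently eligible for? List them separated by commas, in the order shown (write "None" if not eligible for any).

Meal Allowance

Service from 2019-04-25 to 2020-03-01: 311 days.
Health Savings Account — status part-time ✓; service 311 days ≥ 2 months (≈60 days) ✓; site Tampa ✗ (not Leeds or Porto) → not eligible.
Unlimited PTO Program — status part-time ✗ (requires full-time or seasonal) → not eligible.
Short-Term Disability — status part-time ✓; dept Marketing ✗ → not eligible.
Pension Scheme — status part-time ✓ (not excluded); rating 5 ≥ 4 ✓; service 311 days < 1 year (≈365 days) ✗ → not eligible.
Volunteer Time Off — service 311 days ≥ 30 days ✓; dept Marketing ✗ → not eligible.
Meal Allowance — status part-time ✓; service 311 days ≥ 3 months (≈90 days) ✓ → eligible.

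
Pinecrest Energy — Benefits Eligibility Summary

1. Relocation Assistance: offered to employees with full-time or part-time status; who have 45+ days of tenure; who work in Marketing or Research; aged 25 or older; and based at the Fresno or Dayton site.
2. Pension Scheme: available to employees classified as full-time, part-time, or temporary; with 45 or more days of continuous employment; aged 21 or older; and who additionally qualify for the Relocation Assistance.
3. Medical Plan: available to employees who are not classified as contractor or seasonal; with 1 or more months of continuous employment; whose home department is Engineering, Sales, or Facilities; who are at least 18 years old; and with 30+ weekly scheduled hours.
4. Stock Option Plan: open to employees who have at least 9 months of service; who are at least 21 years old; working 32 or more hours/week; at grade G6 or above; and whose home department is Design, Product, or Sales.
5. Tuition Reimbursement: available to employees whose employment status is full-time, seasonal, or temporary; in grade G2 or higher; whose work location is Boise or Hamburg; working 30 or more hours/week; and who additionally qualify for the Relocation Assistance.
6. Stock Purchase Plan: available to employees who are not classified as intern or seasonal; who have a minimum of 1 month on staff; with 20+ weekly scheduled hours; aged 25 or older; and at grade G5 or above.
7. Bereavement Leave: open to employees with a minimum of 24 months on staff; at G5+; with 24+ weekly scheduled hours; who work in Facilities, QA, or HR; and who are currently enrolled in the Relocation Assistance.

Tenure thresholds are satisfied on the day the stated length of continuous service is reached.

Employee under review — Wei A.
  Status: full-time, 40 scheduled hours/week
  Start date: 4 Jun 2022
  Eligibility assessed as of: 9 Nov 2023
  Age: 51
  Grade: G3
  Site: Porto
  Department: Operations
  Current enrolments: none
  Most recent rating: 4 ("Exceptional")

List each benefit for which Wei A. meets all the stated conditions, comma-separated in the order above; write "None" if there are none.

Service from 4 Jun 2022 to 9 Nov 2023: 523 days.
Relocation Assistance — status full-time ✓; service 523 days ≥ 45 days ✓; dept Operations ✗ → not eligible.
Pension Scheme — status full-time ✓; service 523 days ≥ 45 days ✓; age 51 ≥ 21 ✓; not eligible for Relocation Assistance ✗ → not eligible.
Medical Plan — status full-time ✓ (not excluded); service 523 days ≥ 1 month (≈30 days) ✓; dept Operations ✗ → not eligible.
Stock Option Plan — service 523 days ≥ 9 months (≈270 days) ✓; age 51 ≥ 21 ✓; 40 hrs/wk ≥ 32 ✓; grade G3 < G6 ✗ → not eligible.
Tuition Reimbursement — status full-time ✓; grade G3 ≥ G2 ✓; site Porto ✗ (not Boise or Hamburg) → not eligible.
Stock Purchase Plan — status full-time ✓ (not excluded); service 523 days ≥ 1 month (≈30 days) ✓; 40 hrs/wk ≥ 20 ✓; age 51 ≥ 25 ✓; grade G3 < G5 ✗ → not eligible.
Bereavement Leave — service 523 days < 24 months (≈720 days) ✗ → not eligible.

None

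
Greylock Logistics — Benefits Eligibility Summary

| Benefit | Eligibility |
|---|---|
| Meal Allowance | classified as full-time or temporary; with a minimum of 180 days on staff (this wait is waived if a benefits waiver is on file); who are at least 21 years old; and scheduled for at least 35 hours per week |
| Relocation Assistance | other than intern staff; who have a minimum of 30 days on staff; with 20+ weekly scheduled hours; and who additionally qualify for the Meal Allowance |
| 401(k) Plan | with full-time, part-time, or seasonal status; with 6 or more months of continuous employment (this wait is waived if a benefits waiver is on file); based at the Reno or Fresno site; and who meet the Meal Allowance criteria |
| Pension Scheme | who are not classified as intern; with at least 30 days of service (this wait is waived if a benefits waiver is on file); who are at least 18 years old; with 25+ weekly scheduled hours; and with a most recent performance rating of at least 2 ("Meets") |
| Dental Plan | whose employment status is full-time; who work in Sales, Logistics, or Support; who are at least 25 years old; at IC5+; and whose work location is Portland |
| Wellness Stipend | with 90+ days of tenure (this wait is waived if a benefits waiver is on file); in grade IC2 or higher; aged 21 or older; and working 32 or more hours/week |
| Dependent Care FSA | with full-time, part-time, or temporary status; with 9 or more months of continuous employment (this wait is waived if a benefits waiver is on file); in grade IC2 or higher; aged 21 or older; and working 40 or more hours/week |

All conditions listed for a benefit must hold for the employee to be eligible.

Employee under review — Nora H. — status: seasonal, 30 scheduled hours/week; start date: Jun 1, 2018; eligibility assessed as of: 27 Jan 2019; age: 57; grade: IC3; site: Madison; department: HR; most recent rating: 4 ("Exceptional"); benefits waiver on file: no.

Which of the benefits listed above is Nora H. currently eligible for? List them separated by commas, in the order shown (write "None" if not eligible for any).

Service from Jun 1, 2018 to 27 Jan 2019: 240 days.
Meal Allowance — status seasonal ✗ (requires full-time or temporary) → not eligible.
Relocation Assistance — status seasonal ✓ (not excluded); service 240 days ≥ 30 days ✓; 30 hrs/wk ≥ 20 ✓; not eligible for Meal Allowance ✗ → not eligible.
401(k) Plan — status seasonal ✓; no waiver, service 240 days ≥ 6 months (≈180 days) ✓; site Madison ✗ (not Reno or Fresno) → not eligible.
Pension Scheme — status seasonal ✓ (not excluded); no waiver, service 240 days ≥ 30 days ✓; age 57 ≥ 18 ✓; 30 hrs/wk ≥ 25 ✓; rating 4 ≥ 2 ✓ → eligible.
Dental Plan — status seasonal ✗ (requires full-time) → not eligible.
Wellness Stipend — no waiver, service 240 days ≥ 90 days ✓; grade IC3 ≥ IC2 ✓; age 57 ≥ 21 ✓; 30 hrs/wk < 32 ✗ → not eligible.
Dependent Care FSA — status seasonal ✗ (requires full-time, part-time, or temporary) → not eligible.

Pension Scheme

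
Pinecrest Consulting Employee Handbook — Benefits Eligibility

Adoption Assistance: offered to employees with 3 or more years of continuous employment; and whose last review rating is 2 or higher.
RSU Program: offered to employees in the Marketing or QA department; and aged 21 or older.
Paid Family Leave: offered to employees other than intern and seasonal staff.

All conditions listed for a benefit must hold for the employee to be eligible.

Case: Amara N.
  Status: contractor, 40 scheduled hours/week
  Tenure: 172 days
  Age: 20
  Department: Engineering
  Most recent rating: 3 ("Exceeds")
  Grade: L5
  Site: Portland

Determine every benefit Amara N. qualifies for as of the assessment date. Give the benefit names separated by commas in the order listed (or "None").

Paid Family Leave

Adoption Assistance — service 172 days < 3 years (≈1095 days) ✗ → not eligible.
RSU Program — dept Engineering ✗ → not eligible.
Paid Family Leave — status contractor ✓ (not excluded) → eligible.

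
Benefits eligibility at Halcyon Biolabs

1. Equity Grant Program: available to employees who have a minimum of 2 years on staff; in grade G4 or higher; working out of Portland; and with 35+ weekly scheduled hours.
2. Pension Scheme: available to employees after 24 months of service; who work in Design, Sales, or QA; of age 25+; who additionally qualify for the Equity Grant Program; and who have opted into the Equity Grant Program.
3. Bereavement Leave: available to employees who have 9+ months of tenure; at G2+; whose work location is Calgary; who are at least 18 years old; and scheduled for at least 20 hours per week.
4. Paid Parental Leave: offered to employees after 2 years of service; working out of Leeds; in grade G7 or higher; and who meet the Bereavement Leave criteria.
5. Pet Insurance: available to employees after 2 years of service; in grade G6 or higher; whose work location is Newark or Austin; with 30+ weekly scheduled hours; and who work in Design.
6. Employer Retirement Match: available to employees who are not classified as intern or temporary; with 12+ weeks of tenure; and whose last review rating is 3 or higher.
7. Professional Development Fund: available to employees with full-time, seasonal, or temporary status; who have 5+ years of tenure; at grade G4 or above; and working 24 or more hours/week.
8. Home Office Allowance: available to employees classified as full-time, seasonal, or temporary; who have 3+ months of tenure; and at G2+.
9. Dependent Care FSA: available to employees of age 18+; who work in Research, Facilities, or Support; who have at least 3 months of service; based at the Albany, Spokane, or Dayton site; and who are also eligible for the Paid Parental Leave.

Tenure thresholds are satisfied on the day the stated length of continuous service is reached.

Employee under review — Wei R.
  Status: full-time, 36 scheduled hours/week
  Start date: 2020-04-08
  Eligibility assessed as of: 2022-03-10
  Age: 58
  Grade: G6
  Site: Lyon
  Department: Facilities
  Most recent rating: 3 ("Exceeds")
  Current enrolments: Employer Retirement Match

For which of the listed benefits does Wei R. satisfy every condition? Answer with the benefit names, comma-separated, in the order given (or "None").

Employer Retirement Match, Home Office Allowance

Service from 2020-04-08 to 2022-03-10: 701 days.
Equity Grant Program — service 701 days < 2 years (≈730 days) ✗ → not eligible.
Pension Scheme — service 701 days < 24 months (≈720 days) ✗ → not eligible.
Bereavement Leave — service 701 days ≥ 9 months (≈270 days) ✓; grade G6 ≥ G2 ✓; site Lyon ✗ (not Calgary) → not eligible.
Paid Parental Leave — service 701 days < 2 years (≈730 days) ✗ → not eligible.
Pet Insurance — service 701 days < 2 years (≈730 days) ✗ → not eligible.
Employer Retirement Match — status full-time ✓ (not excluded); service 701 days ≥ 12 weeks (≈84 days) ✓; rating 3 ≥ 3 ✓ → eligible.
Professional Development Fund — status full-time ✓; service 701 days < 5 years (≈1825 days) ✗ → not eligible.
Home Office Allowance — status full-time ✓; service 701 days ≥ 3 months (≈90 days) ✓; grade G6 ≥ G2 ✓ → eligible.
Dependent Care FSA — age 58 ≥ 18 ✓; dept Facilities ✓; service 701 days ≥ 3 months (≈90 days) ✓; site Lyon ✗ (not Albany, Spokane, or Dayton) → not eligible.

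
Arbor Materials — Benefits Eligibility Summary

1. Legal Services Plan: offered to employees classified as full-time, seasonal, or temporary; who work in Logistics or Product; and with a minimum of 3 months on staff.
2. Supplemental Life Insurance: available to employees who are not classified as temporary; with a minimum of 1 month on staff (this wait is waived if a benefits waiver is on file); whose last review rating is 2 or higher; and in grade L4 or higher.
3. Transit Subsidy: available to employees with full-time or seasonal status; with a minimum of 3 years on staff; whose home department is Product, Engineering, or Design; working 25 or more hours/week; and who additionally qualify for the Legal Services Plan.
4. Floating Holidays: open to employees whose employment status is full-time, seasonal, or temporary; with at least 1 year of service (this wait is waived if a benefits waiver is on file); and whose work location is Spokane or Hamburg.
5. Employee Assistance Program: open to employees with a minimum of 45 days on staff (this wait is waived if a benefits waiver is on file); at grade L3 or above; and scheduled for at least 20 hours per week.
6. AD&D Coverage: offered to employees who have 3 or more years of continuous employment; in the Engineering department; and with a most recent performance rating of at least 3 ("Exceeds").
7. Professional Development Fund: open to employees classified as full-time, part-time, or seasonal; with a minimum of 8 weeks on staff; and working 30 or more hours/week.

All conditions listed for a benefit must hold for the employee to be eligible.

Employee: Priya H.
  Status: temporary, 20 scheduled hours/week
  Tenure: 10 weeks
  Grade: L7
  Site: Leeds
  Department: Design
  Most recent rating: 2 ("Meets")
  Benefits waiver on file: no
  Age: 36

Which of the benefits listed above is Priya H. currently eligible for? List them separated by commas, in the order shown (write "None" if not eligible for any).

Employee Assistance Program

Legal Services Plan — status temporary ✓; dept Design ✗ → not eligible.
Supplemental Life Insurance — status temporary ✗ (excluded) → not eligible.
Transit Subsidy — status temporary ✗ (requires full-time or seasonal) → not eligible.
Floating Holidays — status temporary ✓; no waiver, service 10 weeks < 1 year (≈365 days) ✗ → not eligible.
Employee Assistance Program — no waiver, service 10 weeks ≥ 45 days ✓; grade L7 ≥ L3 ✓; 20 hrs/wk ≥ 20 ✓ → eligible.
AD&D Coverage — service 10 weeks < 3 years (≈1095 days) ✗ → not eligible.
Professional Development Fund — status temporary ✗ (requires full-time, part-time, or seasonal) → not eligible.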